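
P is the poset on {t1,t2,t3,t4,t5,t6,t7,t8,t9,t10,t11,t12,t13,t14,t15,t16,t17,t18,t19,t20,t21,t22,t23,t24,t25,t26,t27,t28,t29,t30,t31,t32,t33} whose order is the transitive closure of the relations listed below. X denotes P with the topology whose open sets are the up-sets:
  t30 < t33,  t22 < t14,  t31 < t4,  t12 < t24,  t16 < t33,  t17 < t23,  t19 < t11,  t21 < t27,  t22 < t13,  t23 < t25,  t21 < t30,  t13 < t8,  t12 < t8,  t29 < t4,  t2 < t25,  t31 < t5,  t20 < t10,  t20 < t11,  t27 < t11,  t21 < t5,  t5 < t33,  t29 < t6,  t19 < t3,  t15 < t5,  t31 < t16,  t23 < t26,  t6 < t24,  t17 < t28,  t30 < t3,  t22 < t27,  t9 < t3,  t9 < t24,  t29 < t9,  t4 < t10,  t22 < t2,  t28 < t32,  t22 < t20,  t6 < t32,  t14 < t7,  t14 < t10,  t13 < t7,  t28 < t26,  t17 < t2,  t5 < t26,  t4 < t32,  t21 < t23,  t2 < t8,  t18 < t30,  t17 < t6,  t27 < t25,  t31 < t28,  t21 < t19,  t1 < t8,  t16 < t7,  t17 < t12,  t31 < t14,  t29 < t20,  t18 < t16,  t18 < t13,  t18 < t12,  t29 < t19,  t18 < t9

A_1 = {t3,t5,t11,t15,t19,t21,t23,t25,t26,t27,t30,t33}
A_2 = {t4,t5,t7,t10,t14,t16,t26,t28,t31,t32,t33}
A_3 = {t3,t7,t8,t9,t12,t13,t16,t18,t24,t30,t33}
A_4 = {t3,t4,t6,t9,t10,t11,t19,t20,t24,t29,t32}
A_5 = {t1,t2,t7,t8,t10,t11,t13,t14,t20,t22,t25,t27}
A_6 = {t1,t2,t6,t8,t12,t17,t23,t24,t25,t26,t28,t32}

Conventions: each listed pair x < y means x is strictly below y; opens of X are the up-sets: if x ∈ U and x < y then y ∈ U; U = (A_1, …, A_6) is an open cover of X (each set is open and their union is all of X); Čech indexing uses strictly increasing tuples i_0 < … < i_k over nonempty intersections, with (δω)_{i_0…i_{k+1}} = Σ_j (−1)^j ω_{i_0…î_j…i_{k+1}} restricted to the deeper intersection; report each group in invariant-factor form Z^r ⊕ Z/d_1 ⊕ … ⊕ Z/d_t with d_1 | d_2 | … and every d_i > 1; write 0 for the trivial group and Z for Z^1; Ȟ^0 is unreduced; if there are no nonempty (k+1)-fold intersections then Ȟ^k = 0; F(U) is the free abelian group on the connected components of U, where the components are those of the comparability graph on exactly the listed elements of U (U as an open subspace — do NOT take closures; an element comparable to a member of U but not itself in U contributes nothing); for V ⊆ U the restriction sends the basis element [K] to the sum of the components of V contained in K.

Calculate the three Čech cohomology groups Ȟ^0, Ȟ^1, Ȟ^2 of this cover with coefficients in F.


Ȟ^0(U;F) ≅ Z, Ȟ^1(U;F) ≅ 0, Ȟ^2(U;F) ≅ Z/2

nerve of the cover:
  A12={t5,t26,t33} A13={t3,t30,t33} A14={t3,t11,t19} A15={t11,t25,t27} A16={t23,t25,t26} A23={t7,t16,t33} A24={t4,t10,t32} A25={t7,t10,t14} A26={t26,t28,t32} A34={t3,t9,t24} A35={t7,t8,t13} A36={t8,t12,t24} A45={t10,t11,t20} A46={t6,t24,t32} A56={t1,t2,t8,t25}
  A123={t33} A126={t26} A134={t3} A145={t11} A156={t25} A235={t7} A245={t10} A246={t32} A346={t24} A356={t8}
components per intersection:
  A1: {t3,t5,t11,t15,t19,t21,t23,t25,t26,t27,t30,t33}
  A2: {t4,t5,t7,t10,t14,t16,t26,t28,t31,t32,t33}
  A3: {t3,t7,t8,t9,t12,t13,t16,t18,t24,t30,t33}
  A4: {t3,t4,t6,t9,t10,t11,t19,t20,t24,t29,t32}
  A5: {t1,t2,t7,t8,t10,t11,t13,t14,t20,t22,t25,t27}
  A6: {t1,t2,t6,t8,t12,t17,t23,t24,t25,t26,t28,t32}
  A12: {t5,t26,t33}
  A13: {t3,t30,t33}
  A14: {t3,t11,t19}
  A15: {t11,t25,t27}
  A16: {t23,t25,t26}
  A23: {t7,t16,t33}
  A24: {t4,t10,t32}
  A25: {t7,t10,t14}
  A26: {t26,t28,t32}
  A34: {t3,t9,t24}
  A35: {t7,t8,t13}
  A36: {t8,t12,t24}
  A45: {t10,t11,t20}
  A46: {t6,t24,t32}
  A56: {t1,t2,t8,t25}
  A123: {t33}
  A126: {t26}
  A134: {t3}
  A145: {t11}
  A156: {t25}
  A235: {t7}
  A245: {t10}
  A246: {t32}
  A346: {t24}
  A356: {t8}
C dims 6,15,10; δ0: rk 5, SNF 1^5; δ1: rk 10, SNF 1^9·2
Ȟ^0 = (6 − 5) − 0 = 1, so Ȟ^0 ≅ Z
Ȟ^1 = (15 − 10) − 5 = 0, so Ȟ^1 ≅ 0
Ȟ^2 = (10 − 0) − 10 = 0 plus torsion [2], so Ȟ^2 ≅ Z/2


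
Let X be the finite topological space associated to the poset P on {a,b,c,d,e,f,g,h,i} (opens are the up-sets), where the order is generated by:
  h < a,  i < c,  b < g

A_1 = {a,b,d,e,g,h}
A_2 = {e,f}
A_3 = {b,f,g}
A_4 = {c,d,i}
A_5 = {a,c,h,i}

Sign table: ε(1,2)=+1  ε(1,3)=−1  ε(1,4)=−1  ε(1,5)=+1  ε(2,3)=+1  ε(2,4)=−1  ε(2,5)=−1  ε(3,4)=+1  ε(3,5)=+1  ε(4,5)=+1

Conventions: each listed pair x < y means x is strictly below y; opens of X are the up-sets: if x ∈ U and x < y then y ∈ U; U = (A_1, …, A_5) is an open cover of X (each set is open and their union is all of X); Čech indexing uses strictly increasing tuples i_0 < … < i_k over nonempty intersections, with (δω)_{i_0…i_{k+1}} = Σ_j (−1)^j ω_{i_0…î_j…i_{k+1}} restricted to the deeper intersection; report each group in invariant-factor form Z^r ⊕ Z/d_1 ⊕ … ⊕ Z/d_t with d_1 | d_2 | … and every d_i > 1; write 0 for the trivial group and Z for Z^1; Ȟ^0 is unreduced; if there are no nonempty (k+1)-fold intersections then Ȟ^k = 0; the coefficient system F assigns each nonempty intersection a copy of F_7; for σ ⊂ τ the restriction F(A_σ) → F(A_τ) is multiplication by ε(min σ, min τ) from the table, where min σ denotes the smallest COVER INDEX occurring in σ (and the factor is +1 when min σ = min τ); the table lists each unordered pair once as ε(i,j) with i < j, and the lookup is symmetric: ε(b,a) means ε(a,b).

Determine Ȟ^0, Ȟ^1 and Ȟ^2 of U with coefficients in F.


nonempty overlaps:
  A12={e} A13={b,g} A14={d} A15={a,h} A23={f} A45={c,i}
C dims 5,6; δ0: rk_F7 5
degree 0: 5−5−0 = 0 → Ȟ^0 ≅ 0
degree 1: 6−0−5 = 1 → Ȟ^1 ≅ Z/7
degree 2: 0−0−0 = 0 → Ȟ^2 ≅ 0

Ȟ^0 ≅ 0, Ȟ^1 ≅ Z/7 and Ȟ^2 ≅ 0


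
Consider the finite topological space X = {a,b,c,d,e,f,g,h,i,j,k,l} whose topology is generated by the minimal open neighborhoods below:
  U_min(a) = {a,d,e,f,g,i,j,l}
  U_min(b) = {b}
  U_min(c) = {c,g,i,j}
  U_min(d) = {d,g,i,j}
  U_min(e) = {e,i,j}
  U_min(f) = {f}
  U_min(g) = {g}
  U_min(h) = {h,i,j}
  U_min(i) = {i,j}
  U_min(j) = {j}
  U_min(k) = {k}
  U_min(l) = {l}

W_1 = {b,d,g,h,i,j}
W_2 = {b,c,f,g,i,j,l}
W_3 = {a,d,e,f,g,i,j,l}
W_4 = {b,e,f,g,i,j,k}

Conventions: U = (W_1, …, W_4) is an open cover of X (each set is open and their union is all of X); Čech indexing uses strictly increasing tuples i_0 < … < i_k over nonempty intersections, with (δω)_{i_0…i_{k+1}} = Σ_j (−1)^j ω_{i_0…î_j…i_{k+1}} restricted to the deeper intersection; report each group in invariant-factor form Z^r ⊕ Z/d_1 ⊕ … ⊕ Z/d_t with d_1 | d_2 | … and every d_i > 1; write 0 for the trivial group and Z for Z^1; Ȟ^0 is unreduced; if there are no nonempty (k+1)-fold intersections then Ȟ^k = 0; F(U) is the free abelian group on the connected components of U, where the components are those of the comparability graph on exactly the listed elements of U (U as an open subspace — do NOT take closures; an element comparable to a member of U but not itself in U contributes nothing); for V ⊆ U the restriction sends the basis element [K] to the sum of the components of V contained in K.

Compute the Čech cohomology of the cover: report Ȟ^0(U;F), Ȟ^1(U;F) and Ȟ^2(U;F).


nonempty intersections:
  W12={b,g,i,j} W13={d,g,i,j} W14={b,g,i,j} W23={f,g,i,j,l} W24={b,f,g,i,j} W34={e,f,g,i,j}
  W123={g,i,j} W124={b,g,i,j} W134={g,i,j} W234={f,g,i,j}
  W1234={g,i,j}
components per intersection:
  W1: {b} {d,g,h,i,j}
  W2: {b} {c,g,i,j} {f} {l}
  W3: {a,d,e,f,g,i,j,l}
  W4: {b} {e,i,j} {f} {g} {k}
  W12: {b} {g} {i,j}
  W13: {d,g,i,j}
  W14: {b} {g} {i,j}
  W23: {f} {g} {i,j} {l}
  W24: {b} {f} {g} {i,j}
  W34: {e,i,j} {f} {g}
  W123: {g} {i,j}
  W124: {b} {g} {i,j}
  W134: {g} {i,j}
  W234: {f} {g} {i,j}
  W1234: {g} {i,j}
C dims 12,18,10,2; δ0: rk 9, SNF 1^9; δ1: rk 8, SNF 1^8; δ2: rk 2, SNF 1^2
Ȟ^0: (12−9)−0=3 ⇒ Z^3
Ȟ^1: (18−8)−9=1 ⇒ Z
Ȟ^2: (10−2)−8=0 ⇒ 0

Ȟ^0 ≅ Z^3, Ȟ^1 ≅ Z, Ȟ^2 ≅ 0


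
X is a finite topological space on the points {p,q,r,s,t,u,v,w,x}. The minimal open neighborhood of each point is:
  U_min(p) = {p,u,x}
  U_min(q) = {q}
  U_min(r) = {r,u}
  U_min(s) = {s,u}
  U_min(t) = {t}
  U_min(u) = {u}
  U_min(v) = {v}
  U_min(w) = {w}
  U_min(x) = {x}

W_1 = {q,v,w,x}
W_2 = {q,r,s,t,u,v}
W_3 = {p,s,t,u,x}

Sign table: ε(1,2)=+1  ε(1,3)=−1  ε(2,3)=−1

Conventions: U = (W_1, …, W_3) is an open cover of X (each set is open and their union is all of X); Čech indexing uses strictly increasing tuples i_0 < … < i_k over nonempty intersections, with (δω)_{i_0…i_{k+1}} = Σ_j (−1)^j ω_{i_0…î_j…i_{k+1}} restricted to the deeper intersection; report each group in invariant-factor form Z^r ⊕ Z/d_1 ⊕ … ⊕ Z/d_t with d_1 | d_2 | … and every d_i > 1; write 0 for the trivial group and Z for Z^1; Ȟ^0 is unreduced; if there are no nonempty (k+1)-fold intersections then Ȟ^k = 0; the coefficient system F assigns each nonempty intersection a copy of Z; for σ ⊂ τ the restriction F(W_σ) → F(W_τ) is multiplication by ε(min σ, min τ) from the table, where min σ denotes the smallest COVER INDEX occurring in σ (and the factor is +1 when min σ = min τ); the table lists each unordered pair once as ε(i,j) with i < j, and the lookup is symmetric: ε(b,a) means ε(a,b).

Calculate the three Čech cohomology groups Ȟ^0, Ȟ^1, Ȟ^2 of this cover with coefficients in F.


cover nerve:
  W12={q,v} W13={x} W23={s,t,u}
C dims 3,3; δ0: rk 2, SNF 1^2
Ȟ^0: (3−2)−0=1 ⇒ Z
Ȟ^1: (3−0)−2=1 ⇒ Z
Ȟ^2: (0−0)−0=0 ⇒ 0

Ȟ^0(U;F) ≅ Z, Ȟ^1(U;F) ≅ Z, Ȟ^2(U;F) ≅ 0


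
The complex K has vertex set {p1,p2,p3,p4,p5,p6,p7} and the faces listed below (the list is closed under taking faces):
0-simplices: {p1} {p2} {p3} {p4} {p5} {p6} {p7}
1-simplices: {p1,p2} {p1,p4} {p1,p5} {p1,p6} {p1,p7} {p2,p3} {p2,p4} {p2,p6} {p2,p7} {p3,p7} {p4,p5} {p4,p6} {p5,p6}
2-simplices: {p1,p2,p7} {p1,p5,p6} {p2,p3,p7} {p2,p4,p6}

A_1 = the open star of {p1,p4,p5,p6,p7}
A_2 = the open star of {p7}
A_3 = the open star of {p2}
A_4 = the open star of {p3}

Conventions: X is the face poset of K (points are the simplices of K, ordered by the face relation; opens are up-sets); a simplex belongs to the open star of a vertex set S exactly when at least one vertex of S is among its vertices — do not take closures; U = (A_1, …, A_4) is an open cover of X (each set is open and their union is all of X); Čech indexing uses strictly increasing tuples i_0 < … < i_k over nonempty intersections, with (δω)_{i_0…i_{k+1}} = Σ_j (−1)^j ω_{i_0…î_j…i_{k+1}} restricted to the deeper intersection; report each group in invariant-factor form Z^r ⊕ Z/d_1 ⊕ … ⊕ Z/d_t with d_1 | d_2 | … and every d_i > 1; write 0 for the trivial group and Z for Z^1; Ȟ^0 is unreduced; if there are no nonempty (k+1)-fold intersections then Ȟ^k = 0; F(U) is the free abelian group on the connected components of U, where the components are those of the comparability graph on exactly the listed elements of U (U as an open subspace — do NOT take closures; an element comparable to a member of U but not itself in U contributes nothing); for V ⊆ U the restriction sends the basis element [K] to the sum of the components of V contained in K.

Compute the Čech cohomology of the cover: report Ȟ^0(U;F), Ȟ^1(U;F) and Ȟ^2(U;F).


intersection data:
  A1={{p1},{p4},{p5},{p6},{p7},{p1,p2},{p1,p4},{p1,p5},{p1,p6},{p1,p7},{p2,p4},{p2,p6},{p2,p7},{p3,p7},{p4,p5},{p4,p6},{p5,p6},{p1,p2,p7},{p1,p5,p6},{p2,p3,p7},{p2,p4,p6}} A2={{p7},{p1,p7},{p2,p7},{p3,p7},{p1,p2,p7},{p2,p3,p7}} A3={{p2},{p1,p2},{p2,p3},{p2,p4},{p2,p6},{p2,p7},{p1,p2,p7},{p2,p3,p7},{p2,p4,p6}} A4={{p3},{p2,p3},{p3,p7},{p2,p3,p7}}
  A12={{p7},{p1,p7},{p2,p7},{p3,p7},{p1,p2,p7},{p2,p3,p7}} A13={{p1,p2},{p2,p4},{p2,p6},{p2,p7},{p1,p2,p7},{p2,p3,p7},{p2,p4,p6}} A14={{p3,p7},{p2,p3,p7}} A23={{p2,p7},{p1,p2,p7},{p2,p3,p7}} A24={{p3,p7},{p2,p3,p7}} A34={{p2,p3},{p2,p3,p7}}
  A123={{p2,p7},{p1,p2,p7},{p2,p3,p7}} A124={{p3,p7},{p2,p3,p7}} A134={{p2,p3,p7}} A234={{p2,p3,p7}}
  A1234={{p2,p3,p7}}
components per intersection:
  A1: {{p1},{p4},{p5},{p6},{p7},{p1,p2},{p1,p4},{p1,p5},{p1,p6},{p1,p7},{p2,p4},{p2,p6},{p2,p7},{p3,p7},{p4,p5},{p4,p6},{p5,p6},{p1,p2,p7},{p1,p5,p6},{p2,p3,p7},{p2,p4,p6}}
  A2: {{p7},{p1,p7},{p2,p7},{p3,p7},{p1,p2,p7},{p2,p3,p7}}
  A3: {{p2},{p1,p2},{p2,p3},{p2,p4},{p2,p6},{p2,p7},{p1,p2,p7},{p2,p3,p7},{p2,p4,p6}}
  A4: {{p3},{p2,p3},{p3,p7},{p2,p3,p7}}
  A12: {{p7},{p1,p7},{p2,p7},{p3,p7},{p1,p2,p7},{p2,p3,p7}}
  A13: {{p1,p2},{p2,p7},{p1,p2,p7},{p2,p3,p7}} {{p2,p4},{p2,p6},{p2,p4,p6}}
  A14: {{p3,p7},{p2,p3,p7}}
  A23: {{p2,p7},{p1,p2,p7},{p2,p3,p7}}
  A24: {{p3,p7},{p2,p3,p7}}
  A34: {{p2,p3},{p2,p3,p7}}
  A123: {{p2,p7},{p1,p2,p7},{p2,p3,p7}}
  A124: {{p3,p7},{p2,p3,p7}}
  A134: {{p2,p3,p7}}
  A234: {{p2,p3,p7}}
  A1234: {{p2,p3,p7}}
C dims 4,7,4,1; δ0: rk 3, SNF 1^3; δ1: rk 3, SNF 1^3; δ2: rk 1, SNF 1^1
Ȟ^0 = (4 − 3) − 0 = 1, so Ȟ^0 ≅ Z
Ȟ^1 = (7 − 3) − 3 = 1, so Ȟ^1 ≅ Z
Ȟ^2 = (4 − 1) − 3 = 0, so Ȟ^2 ≅ 0

Ȟ^0 = Z; Ȟ^1 = Z; Ȟ^2 = 0


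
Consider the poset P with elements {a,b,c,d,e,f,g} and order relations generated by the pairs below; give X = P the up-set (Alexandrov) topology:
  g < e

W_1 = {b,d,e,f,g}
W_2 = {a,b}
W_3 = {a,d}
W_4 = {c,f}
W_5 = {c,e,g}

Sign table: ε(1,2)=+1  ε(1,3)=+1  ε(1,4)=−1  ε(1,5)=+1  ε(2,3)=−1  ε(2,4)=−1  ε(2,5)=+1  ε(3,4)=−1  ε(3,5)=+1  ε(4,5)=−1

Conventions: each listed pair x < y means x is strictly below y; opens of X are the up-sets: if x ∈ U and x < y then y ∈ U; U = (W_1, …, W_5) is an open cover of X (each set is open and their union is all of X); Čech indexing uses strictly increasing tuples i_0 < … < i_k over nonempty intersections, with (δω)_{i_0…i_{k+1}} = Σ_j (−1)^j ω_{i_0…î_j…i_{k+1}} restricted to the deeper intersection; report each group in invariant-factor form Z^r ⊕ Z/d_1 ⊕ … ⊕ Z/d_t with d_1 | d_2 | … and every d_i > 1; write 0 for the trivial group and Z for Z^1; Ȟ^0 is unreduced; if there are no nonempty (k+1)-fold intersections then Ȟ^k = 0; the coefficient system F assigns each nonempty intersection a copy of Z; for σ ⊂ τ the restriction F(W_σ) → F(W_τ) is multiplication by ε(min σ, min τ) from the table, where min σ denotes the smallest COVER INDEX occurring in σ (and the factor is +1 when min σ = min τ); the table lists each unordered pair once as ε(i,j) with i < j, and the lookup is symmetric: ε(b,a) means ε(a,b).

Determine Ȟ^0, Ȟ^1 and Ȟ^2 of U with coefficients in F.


Ȟ^0 ≅ 0, Ȟ^1 ≅ Z ⊕ Z/2, Ȟ^2 ≅ 0

nonempty intersections:
  W12={b} W13={d} W14={f} W15={e,g} W23={a} W45={c}
C dims 5,6; δ0: rk 5, SNF 1^4·2
Ȟ^0: (5−5)−0=0 ⇒ 0
Ȟ^1: (6−0)−5=1 plus torsion [2] ⇒ Z ⊕ Z/2
Ȟ^2: (0−0)−0=0 ⇒ 0


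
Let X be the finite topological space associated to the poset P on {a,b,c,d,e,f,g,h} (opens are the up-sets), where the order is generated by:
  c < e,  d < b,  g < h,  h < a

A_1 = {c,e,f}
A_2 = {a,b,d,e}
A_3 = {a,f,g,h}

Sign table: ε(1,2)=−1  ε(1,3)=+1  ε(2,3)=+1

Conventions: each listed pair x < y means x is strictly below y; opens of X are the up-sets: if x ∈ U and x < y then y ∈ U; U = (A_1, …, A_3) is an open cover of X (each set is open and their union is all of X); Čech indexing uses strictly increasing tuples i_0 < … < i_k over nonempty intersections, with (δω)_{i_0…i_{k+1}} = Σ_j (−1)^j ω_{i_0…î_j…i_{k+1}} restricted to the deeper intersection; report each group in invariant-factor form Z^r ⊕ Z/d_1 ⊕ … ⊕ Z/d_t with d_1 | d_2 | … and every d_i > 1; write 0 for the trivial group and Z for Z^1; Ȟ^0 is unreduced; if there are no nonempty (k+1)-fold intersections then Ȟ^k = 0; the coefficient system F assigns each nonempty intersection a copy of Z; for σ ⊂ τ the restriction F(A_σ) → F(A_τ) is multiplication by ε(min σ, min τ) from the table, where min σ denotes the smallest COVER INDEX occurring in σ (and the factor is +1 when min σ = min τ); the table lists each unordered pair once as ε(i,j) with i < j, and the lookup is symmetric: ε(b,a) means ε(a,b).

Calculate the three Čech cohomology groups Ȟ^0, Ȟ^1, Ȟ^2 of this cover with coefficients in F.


Ȟ^0 ≅ 0,  Ȟ^1 ≅ Z/2,  Ȟ^2 ≅ 0

nonempty intersections:
  A12={e} A13={f} A23={a}
C dims 3,3; δ0: rk 3, SNF 1^2·2
Ȟ^0: (3−3)−0=0 ⇒ 0
Ȟ^1: (3−0)−3=0 plus torsion [2] ⇒ Z/2
Ȟ^2: (0−0)−0=0 ⇒ 0


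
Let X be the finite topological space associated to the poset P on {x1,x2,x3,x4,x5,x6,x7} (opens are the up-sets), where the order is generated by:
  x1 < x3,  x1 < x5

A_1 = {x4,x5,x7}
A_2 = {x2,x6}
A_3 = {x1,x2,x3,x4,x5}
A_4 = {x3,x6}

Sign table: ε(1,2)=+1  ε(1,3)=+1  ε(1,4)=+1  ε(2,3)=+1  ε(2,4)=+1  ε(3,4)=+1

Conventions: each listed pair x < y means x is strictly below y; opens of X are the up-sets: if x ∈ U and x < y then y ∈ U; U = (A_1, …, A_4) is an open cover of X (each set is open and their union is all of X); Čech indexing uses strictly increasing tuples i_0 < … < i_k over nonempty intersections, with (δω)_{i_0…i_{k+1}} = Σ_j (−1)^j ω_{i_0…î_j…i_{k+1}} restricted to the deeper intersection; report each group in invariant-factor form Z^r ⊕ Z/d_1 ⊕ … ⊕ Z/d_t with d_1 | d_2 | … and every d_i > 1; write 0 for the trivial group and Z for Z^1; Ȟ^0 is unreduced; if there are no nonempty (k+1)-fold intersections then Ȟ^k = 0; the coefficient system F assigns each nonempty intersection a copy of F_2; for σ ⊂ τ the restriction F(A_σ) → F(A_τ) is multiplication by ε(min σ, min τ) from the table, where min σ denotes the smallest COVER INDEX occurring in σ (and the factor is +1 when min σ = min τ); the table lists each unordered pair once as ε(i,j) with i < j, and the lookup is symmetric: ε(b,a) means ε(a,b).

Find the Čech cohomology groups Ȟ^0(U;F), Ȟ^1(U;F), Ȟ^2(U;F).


intersection data:
  A13={x4,x5} A23={x2} A24={x6} A34={x3}
C dims 4,4; δ0: rk_F2 3
Ȟ^0 = (4 − 3) − 0 = 1, so Ȟ^0 ≅ Z/2
Ȟ^1 = (4 − 0) − 3 = 1, so Ȟ^1 ≅ Z/2
Ȟ^2 = (0 − 0) − 0 = 0, so Ȟ^2 ≅ 0

Ȟ^0(U;F) ≅ Z/2; Ȟ^1(U;F) ≅ Z/2; Ȟ^2(U;F) ≅ 0


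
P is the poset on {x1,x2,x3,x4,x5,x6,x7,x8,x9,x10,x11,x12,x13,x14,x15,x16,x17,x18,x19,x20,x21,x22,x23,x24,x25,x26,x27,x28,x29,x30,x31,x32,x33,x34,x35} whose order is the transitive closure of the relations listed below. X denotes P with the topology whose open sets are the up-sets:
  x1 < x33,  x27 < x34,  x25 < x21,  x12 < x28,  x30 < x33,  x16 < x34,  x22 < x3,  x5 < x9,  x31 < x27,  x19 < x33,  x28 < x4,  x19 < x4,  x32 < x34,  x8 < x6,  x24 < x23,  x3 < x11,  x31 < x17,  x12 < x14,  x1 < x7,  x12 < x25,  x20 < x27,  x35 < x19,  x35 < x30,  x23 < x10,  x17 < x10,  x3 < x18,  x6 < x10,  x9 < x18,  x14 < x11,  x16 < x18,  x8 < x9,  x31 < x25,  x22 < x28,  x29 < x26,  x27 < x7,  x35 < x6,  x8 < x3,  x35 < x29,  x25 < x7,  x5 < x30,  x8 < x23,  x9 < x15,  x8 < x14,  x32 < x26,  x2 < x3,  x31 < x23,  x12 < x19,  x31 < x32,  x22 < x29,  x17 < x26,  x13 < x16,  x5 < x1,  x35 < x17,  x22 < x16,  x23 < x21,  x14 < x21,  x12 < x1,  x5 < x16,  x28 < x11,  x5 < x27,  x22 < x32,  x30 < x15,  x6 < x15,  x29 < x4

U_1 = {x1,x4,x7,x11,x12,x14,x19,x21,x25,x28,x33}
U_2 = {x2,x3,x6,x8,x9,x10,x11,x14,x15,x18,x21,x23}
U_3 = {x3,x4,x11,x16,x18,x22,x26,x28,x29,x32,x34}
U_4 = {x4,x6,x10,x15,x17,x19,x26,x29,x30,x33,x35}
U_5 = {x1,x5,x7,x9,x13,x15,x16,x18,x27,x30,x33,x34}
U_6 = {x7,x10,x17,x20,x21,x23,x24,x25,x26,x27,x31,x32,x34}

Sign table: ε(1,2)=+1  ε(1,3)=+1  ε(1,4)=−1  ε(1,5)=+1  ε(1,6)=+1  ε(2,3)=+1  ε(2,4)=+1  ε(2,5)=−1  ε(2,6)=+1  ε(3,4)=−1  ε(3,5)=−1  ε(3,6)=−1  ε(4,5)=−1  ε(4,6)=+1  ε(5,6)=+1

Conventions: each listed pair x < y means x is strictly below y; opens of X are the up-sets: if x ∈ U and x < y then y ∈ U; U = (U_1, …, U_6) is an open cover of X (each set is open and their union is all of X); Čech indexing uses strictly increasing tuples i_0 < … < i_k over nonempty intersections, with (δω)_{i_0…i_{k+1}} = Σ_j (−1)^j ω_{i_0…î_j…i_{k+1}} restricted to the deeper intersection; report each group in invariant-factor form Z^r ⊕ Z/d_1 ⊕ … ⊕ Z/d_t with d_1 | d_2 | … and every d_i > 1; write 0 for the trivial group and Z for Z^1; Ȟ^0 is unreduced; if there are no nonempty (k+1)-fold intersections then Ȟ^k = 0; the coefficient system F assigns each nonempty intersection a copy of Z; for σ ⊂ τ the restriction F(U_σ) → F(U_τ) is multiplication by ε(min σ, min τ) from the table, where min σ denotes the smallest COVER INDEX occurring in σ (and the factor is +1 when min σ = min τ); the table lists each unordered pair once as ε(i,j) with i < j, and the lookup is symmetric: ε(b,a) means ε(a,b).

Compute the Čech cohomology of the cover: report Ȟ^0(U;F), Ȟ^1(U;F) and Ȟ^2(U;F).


Ȟ^0 ≅ 0, Ȟ^1 ≅ Z/2, Ȟ^2 ≅ Z

intersection data:
  U12={x11,x14,x21} U13={x4,x11,x28} U14={x4,x19,x33} U15={x1,x7,x33} U16={x7,x21,x25} U23={x3,x11,x18} U24={x6,x10,x15} U25={x9,x15,x18} U26={x10,x21,x23} U34={x4,x26,x29} U35={x16,x18,x34} U36={x26,x32,x34} U45={x15,x30,x33} U46={x10,x17,x26} U56={x7,x27,x34}
  U123={x11} U126={x21} U134={x4} U145={x33} U156={x7} U235={x18} U245={x15} U246={x10} U346={x26} U356={x34}
C dims 6,15,10; δ0: rk 6, SNF 1^5·2; δ1: rk 9, SNF 1^9
Ȟ^0 = (6 − 6) − 0 = 0, so Ȟ^0 ≅ 0
Ȟ^1 = (15 − 9) − 6 = 0 plus torsion [2], so Ȟ^1 ≅ Z/2
Ȟ^2 = (10 − 0) − 9 = 1, so Ȟ^2 ≅ Z


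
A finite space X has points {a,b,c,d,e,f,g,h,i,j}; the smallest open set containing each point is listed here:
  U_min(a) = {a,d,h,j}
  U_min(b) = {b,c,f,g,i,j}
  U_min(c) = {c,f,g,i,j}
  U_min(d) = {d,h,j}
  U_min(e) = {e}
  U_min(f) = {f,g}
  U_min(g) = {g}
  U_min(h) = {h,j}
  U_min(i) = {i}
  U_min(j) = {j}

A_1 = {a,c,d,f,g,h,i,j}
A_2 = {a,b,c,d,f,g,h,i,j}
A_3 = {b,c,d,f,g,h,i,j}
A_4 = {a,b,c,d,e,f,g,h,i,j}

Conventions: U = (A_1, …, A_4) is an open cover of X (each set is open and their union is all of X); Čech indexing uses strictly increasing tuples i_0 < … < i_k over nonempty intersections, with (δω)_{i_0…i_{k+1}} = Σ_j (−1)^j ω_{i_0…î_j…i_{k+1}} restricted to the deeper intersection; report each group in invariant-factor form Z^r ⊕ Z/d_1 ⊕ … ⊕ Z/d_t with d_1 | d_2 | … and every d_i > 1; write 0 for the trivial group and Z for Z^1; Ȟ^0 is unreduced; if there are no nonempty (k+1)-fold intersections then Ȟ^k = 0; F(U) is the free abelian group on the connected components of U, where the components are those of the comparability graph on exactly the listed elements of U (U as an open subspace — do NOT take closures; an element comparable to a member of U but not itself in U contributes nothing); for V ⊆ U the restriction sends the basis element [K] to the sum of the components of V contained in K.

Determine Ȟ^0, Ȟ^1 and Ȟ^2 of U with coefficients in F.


Ȟ^0 ≅ Z^2; Ȟ^1 ≅ 0; Ȟ^2 ≅ 0

cover nerve:
  A12={a,c,d,f,g,h,i,j} A13={c,d,f,g,h,i,j} A14={a,c,d,f,g,h,i,j} A23={b,c,d,f,g,h,i,j} A24={a,b,c,d,f,g,h,i,j} A34={b,c,d,f,g,h,i,j}
  A123={c,d,f,g,h,i,j} A124={a,c,d,f,g,h,i,j} A134={c,d,f,g,h,i,j} A234={b,c,d,f,g,h,i,j}
  A1234={c,d,f,g,h,i,j}
components per intersection:
  A1: {a,c,d,f,g,h,i,j}
  A2: {a,b,c,d,f,g,h,i,j}
  A3: {b,c,d,f,g,h,i,j}
  A4: {a,b,c,d,f,g,h,i,j} {e}
  A12: {a,c,d,f,g,h,i,j}
  A13: {c,d,f,g,h,i,j}
  A14: {a,c,d,f,g,h,i,j}
  A23: {b,c,d,f,g,h,i,j}
  A24: {a,b,c,d,f,g,h,i,j}
  A34: {b,c,d,f,g,h,i,j}
  A123: {c,d,f,g,h,i,j}
  A124: {a,c,d,f,g,h,i,j}
  A134: {c,d,f,g,h,i,j}
  A234: {b,c,d,f,g,h,i,j}
  A1234: {c,d,f,g,h,i,j}
C dims 5,6,4,1; δ0: rk 3, SNF 1^3; δ1: rk 3, SNF 1^3; δ2: rk 1, SNF 1^1
Ȟ^0: (5−3)−0=2 ⇒ Z^2
Ȟ^1: (6−3)−3=0 ⇒ 0
Ȟ^2: (4−1)−3=0 ⇒ 0


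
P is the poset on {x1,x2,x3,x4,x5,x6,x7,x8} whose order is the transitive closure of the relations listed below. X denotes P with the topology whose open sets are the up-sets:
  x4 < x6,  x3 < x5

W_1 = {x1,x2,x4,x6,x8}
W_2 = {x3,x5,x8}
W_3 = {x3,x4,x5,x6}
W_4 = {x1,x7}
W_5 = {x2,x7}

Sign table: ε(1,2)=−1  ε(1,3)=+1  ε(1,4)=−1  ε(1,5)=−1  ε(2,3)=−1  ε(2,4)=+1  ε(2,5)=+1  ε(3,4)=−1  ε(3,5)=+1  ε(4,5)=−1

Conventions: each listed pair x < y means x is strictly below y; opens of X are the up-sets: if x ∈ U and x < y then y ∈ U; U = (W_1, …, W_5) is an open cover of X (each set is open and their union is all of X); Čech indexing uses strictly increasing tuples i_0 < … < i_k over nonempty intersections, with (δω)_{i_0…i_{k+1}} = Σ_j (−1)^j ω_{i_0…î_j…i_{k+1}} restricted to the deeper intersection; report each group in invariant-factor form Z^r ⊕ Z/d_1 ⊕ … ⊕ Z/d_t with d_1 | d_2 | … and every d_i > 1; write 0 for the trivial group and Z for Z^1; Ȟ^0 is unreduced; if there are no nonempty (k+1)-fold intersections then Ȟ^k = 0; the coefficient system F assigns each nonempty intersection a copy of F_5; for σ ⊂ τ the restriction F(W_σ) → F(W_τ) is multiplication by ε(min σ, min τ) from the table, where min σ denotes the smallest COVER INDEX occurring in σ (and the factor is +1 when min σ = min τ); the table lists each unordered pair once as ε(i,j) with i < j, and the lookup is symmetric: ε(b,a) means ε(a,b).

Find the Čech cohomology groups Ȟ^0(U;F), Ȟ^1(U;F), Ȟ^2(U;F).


nerve of the cover:
  W12={x8} W13={x4,x6} W14={x1} W15={x2} W23={x3,x5} W45={x7}
C dims 5,6; δ0: rk_F5 5
Ȟ^0 = (5 − 5) − 0 = 0, so Ȟ^0 ≅ 0
Ȟ^1 = (6 − 0) − 5 = 1, so Ȟ^1 ≅ Z/5
Ȟ^2 = (0 − 0) − 0 = 0, so Ȟ^2 ≅ 0

Ȟ^0(U;F) ≅ 0, Ȟ^1(U;F) ≅ Z/5 and Ȟ^2(U;F) ≅ 0


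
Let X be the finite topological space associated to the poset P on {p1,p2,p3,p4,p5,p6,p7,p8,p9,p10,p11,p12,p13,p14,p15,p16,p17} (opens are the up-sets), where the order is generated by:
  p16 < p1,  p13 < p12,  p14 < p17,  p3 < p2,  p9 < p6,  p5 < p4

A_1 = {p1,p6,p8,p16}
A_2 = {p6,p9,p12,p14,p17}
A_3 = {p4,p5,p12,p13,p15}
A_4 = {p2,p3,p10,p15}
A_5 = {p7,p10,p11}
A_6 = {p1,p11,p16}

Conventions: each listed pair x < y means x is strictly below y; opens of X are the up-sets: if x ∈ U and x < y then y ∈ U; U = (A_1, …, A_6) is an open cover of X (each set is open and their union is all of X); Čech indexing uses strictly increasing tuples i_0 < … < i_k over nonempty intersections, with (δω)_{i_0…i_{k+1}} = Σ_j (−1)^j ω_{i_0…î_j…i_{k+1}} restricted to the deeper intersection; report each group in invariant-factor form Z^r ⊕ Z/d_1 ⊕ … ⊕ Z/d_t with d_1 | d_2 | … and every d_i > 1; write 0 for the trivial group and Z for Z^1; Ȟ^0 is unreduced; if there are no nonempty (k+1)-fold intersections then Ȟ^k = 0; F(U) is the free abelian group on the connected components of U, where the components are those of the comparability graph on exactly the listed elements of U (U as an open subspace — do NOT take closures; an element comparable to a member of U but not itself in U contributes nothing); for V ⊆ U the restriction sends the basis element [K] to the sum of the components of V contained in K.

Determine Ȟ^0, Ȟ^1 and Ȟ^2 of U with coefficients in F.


nerve of the cover:
  A12={p6} A16={p1,p16} A23={p12} A34={p15} A45={p10} A56={p11}
components per intersection:
  A1: {p1,p16} {p6} {p8}
  A2: {p6,p9} {p12} {p14,p17}
  A3: {p4,p5} {p12,p13} {p15}
  A4: {p2,p3} {p10} {p15}
  A5: {p7} {p10} {p11}
  A6: {p1,p16} {p11}
  A12: {p6}
  A16: {p1,p16}
  A23: {p12}
  A34: {p15}
  A45: {p10}
  A56: {p11}
C dims 17,6; δ0: rk 6, SNF 1^6
Ȟ^0 = (17 − 6) − 0 = 11, so Ȟ^0 ≅ Z^11
Ȟ^1 = (6 − 0) − 6 = 0, so Ȟ^1 ≅ 0
Ȟ^2 = (0 − 0) − 0 = 0, so Ȟ^2 ≅ 0

Ȟ^0(U;F) ≅ Z^11,  Ȟ^1(U;F) ≅ 0,  Ȟ^2(U;F) ≅ 0


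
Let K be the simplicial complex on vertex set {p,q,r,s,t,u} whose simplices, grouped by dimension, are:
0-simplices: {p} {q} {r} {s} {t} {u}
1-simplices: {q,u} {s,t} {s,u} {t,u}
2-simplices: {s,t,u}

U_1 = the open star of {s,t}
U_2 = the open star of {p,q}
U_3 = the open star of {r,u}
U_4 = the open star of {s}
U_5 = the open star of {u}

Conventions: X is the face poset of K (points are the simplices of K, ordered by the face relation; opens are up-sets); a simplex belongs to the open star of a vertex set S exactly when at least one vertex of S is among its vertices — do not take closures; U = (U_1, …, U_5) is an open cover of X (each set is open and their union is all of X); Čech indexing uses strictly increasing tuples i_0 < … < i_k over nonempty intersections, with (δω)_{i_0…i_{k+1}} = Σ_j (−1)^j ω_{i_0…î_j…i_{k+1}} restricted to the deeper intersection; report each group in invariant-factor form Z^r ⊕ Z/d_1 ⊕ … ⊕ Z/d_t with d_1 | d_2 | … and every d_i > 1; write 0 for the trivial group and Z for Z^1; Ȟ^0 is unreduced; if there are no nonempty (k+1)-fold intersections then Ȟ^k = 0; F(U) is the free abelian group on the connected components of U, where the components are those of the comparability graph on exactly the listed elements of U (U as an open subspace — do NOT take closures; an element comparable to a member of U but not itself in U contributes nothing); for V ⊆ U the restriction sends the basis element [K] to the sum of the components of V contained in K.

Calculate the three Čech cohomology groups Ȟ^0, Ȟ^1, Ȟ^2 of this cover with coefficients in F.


nonempty overlaps:
  U1={{s},{t},{s,t},{s,u},{t,u},{s,t,u}} U2={{p},{q},{q,u}} U3={{r},{u},{q,u},{s,u},{t,u},{s,t,u}} U4={{s},{s,t},{s,u},{s,t,u}} U5={{u},{q,u},{s,u},{t,u},{s,t,u}}
  U13={{s,u},{t,u},{s,t,u}} U14={{s},{s,t},{s,u},{s,t,u}} U15={{s,u},{t,u},{s,t,u}} U23={{q,u}} U25={{q,u}} U34={{s,u},{s,t,u}} U35={{u},{q,u},{s,u},{t,u},{s,t,u}} U45={{s,u},{s,t,u}}
  U134={{s,u},{s,t,u}} U135={{s,u},{t,u},{s,t,u}} U145={{s,u},{s,t,u}} U235={{q,u}} U345={{s,u},{s,t,u}}
  U1345={{s,u},{s,t,u}}
components per intersection:
  U1: {{s},{t},{s,t},{s,u},{t,u},{s,t,u}}
  U2: {{p}} {{q},{q,u}}
  U3: {{r}} {{u},{q,u},{s,u},{t,u},{s,t,u}}
  U4: {{s},{s,t},{s,u},{s,t,u}}
  U5: {{u},{q,u},{s,u},{t,u},{s,t,u}}
  U13: {{s,u},{t,u},{s,t,u}}
  U14: {{s},{s,t},{s,u},{s,t,u}}
  U15: {{s,u},{t,u},{s,t,u}}
  U23: {{q,u}}
  U25: {{q,u}}
  U34: {{s,u},{s,t,u}}
  U35: {{u},{q,u},{s,u},{t,u},{s,t,u}}
  U45: {{s,u},{s,t,u}}
  U134: {{s,u},{s,t,u}}
  U135: {{s,u},{t,u},{s,t,u}}
  U145: {{s,u},{s,t,u}}
  U235: {{q,u}}
  U345: {{s,u},{s,t,u}}
  U1345: {{s,u},{s,t,u}}
C dims 7,8,5,1; δ0: rk 4, SNF 1^4; δ1: rk 4, SNF 1^4; δ2: rk 1, SNF 1^1
degree 0: 7−4−0 = 3 → Ȟ^0 ≅ Z^3
degree 1: 8−4−4 = 0 → Ȟ^1 ≅ 0
degree 2: 5−1−4 = 0 → Ȟ^2 ≅ 0

Ȟ^0 ≅ Z^3; Ȟ^1 ≅ 0; Ȟ^2 ≅ 0


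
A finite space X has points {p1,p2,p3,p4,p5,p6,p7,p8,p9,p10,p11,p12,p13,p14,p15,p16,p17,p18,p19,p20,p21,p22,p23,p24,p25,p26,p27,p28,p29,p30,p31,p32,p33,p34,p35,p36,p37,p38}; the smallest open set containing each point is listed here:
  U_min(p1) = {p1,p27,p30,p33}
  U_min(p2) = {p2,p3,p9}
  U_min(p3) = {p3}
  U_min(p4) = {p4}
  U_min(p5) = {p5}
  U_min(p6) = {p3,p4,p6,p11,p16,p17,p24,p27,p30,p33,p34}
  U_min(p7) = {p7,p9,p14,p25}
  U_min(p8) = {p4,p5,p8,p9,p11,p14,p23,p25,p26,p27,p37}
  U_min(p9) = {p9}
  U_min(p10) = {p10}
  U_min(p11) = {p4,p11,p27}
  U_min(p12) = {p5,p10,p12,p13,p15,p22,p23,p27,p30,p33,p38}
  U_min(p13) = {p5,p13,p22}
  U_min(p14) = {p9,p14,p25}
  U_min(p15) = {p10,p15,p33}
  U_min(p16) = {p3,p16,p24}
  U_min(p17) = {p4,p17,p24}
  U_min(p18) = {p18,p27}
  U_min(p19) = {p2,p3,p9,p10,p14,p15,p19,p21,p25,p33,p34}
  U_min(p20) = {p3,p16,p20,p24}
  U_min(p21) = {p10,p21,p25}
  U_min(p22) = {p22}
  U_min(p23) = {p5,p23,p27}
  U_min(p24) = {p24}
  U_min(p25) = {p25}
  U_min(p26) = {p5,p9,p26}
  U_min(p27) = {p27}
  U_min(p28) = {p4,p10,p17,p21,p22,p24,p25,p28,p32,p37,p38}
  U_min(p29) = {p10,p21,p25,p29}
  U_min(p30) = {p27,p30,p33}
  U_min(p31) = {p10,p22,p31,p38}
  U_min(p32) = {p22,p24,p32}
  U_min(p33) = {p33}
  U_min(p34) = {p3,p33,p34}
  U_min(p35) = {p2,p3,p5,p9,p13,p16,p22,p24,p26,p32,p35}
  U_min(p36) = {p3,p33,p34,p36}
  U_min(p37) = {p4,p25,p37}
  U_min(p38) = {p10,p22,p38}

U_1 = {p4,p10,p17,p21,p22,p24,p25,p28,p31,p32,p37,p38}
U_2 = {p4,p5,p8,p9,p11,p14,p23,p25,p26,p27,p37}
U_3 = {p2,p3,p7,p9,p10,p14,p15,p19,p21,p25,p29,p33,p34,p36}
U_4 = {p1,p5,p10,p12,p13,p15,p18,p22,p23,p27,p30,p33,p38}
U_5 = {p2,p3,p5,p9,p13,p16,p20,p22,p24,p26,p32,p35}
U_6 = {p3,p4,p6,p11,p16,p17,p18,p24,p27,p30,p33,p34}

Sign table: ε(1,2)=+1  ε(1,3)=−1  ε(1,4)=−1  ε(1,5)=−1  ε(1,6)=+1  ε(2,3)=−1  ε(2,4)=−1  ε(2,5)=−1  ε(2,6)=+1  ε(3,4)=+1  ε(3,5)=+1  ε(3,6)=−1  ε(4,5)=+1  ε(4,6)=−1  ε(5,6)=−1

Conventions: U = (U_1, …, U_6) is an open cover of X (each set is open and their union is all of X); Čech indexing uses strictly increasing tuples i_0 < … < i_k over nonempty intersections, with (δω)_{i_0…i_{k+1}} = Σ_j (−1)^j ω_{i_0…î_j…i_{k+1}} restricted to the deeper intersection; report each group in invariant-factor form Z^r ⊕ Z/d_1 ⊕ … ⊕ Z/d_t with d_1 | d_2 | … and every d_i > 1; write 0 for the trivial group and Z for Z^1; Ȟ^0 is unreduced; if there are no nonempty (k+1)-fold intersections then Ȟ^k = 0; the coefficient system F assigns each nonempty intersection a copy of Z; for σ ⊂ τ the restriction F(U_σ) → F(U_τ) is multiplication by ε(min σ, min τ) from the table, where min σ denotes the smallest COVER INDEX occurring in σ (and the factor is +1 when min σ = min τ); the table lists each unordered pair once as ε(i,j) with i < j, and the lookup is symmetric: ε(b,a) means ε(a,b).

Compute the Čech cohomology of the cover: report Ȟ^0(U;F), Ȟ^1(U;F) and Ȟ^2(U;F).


Ȟ^0(U;F) ≅ Z, Ȟ^1(U;F) ≅ 0, Ȟ^2(U;F) ≅ Z/2

nerve of the cover:
  U12={p4,p25,p37} U13={p10,p21,p25} U14={p10,p22,p38} U15={p22,p24,p32} U16={p4,p17,p24} U23={p9,p14,p25} U24={p5,p23,p27} U25={p5,p9,p26} U26={p4,p11,p27} U34={p10,p15,p33} U35={p2,p3,p9} U36={p3,p33,p34} U45={p5,p13,p22} U46={p18,p27,p30,p33} U56={p3,p16,p24}
  U123={p25} U126={p4} U134={p10} U145={p22} U156={p24} U235={p9} U245={p5} U246={p27} U346={p33} U356={p3}
C dims 6,15,10; δ0: rk 5, SNF 1^5; δ1: rk 10, SNF 1^9·2
Ȟ^0 = (6 − 5) − 0 = 1, so Ȟ^0 ≅ Z
Ȟ^1 = (15 − 10) − 5 = 0, so Ȟ^1 ≅ 0
Ȟ^2 = (10 − 0) − 10 = 0 plus torsion [2], so Ȟ^2 ≅ Z/2


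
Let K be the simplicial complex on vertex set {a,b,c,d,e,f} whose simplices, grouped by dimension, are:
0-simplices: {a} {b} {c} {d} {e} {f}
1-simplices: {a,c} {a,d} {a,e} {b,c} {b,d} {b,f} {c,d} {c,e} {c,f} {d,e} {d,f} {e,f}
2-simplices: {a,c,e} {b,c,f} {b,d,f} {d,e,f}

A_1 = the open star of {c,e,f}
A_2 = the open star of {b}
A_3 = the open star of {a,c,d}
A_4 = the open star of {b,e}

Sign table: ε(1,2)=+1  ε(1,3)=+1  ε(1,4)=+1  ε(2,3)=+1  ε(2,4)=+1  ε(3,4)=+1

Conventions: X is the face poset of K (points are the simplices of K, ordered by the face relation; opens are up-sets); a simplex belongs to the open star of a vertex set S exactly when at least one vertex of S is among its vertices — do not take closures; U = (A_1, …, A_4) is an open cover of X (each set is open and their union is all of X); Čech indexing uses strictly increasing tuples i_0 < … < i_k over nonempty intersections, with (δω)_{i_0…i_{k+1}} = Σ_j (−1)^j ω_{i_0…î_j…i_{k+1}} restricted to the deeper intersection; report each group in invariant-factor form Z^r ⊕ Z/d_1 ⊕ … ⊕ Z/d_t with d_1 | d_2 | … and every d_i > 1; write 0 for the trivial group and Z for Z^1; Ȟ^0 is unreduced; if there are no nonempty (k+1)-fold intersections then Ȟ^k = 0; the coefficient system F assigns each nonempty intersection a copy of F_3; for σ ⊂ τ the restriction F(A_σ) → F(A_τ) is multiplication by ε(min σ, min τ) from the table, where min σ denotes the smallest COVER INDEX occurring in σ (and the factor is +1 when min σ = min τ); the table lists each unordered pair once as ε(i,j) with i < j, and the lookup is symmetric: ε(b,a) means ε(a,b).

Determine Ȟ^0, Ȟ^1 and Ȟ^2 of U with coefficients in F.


nonempty overlaps:
  A1={{c},{e},{f},{a,c},{a,e},{b,c},{b,f},{c,d},{c,e},{c,f},{d,e},{d,f},{e,f},{a,c,e},{b,c,f},{b,d,f},{d,e,f}} A2={{b},{b,c},{b,d},{b,f},{b,c,f},{b,d,f}} A3={{a},{c},{d},{a,c},{a,d},{a,e},{b,c},{b,d},{c,d},{c,e},{c,f},{d,e},{d,f},{a,c,e},{b,c,f},{b,d,f},{d,e,f}} A4={{b},{e},{a,e},{b,c},{b,d},{b,f},{c,e},{d,e},{e,f},{a,c,e},{b,c,f},{b,d,f},{d,e,f}}
  A12={{b,c},{b,f},{b,c,f},{b,d,f}} A13={{c},{a,c},{a,e},{b,c},{c,d},{c,e},{c,f},{d,e},{d,f},{a,c,e},{b,c,f},{b,d,f},{d,e,f}} A14={{e},{a,e},{b,c},{b,f},{c,e},{d,e},{e,f},{a,c,e},{b,c,f},{b,d,f},{d,e,f}} A23={{b,c},{b,d},{b,c,f},{b,d,f}} A24={{b},{b,c},{b,d},{b,f},{b,c,f},{b,d,f}} A34={{a,e},{b,c},{b,d},{c,e},{d,e},{a,c,e},{b,c,f},{b,d,f},{d,e,f}}
  A123={{b,c},{b,c,f},{b,d,f}} A124={{b,c},{b,f},{b,c,f},{b,d,f}} A134={{a,e},{b,c},{c,e},{d,e},{a,c,e},{b,c,f},{b,d,f},{d,e,f}} A234={{b,c},{b,d},{b,c,f},{b,d,f}}
  A1234={{b,c},{b,c,f},{b,d,f}}
C dims 4,6,4,1; δ0: rk_F3 3; δ1: rk_F3 3; δ2: rk_F3 1
degree 0: 4−3−0 = 1 → Ȟ^0 ≅ Z/3
degree 1: 6−3−3 = 0 → Ȟ^1 ≅ 0
degree 2: 4−1−3 = 0 → Ȟ^2 ≅ 0

Ȟ^0(U;F) ≅ Z/3, Ȟ^1(U;F) ≅ 0, Ȟ^2(U;F) ≅ 0


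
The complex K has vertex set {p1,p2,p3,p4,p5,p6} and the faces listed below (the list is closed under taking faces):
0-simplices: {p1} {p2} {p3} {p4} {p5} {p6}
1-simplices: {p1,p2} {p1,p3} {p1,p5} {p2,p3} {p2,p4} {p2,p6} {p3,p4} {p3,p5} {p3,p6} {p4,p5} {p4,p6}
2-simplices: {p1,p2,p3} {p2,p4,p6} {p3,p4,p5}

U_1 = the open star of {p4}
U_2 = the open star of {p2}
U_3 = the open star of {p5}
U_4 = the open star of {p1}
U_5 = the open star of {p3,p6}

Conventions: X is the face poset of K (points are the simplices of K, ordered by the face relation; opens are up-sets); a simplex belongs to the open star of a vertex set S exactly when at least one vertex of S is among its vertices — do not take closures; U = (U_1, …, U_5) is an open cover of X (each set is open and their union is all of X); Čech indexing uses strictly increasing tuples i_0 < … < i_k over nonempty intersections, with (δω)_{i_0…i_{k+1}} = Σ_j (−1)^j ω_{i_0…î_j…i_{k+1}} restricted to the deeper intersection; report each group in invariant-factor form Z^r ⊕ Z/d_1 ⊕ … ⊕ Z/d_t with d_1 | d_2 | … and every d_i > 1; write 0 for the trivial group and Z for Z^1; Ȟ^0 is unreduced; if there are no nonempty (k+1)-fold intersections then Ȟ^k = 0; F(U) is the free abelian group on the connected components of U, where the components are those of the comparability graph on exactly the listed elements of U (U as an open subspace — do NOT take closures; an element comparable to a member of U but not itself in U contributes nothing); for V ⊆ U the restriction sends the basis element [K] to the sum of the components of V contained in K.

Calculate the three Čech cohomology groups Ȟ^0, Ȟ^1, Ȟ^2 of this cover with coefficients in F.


nonempty intersections:
  U1={{p4},{p2,p4},{p3,p4},{p4,p5},{p4,p6},{p2,p4,p6},{p3,p4,p5}} U2={{p2},{p1,p2},{p2,p3},{p2,p4},{p2,p6},{p1,p2,p3},{p2,p4,p6}} U3={{p5},{p1,p5},{p3,p5},{p4,p5},{p3,p4,p5}} U4={{p1},{p1,p2},{p1,p3},{p1,p5},{p1,p2,p3}} U5={{p3},{p6},{p1,p3},{p2,p3},{p2,p6},{p3,p4},{p3,p5},{p3,p6},{p4,p6},{p1,p2,p3},{p2,p4,p6},{p3,p4,p5}}
  U12={{p2,p4},{p2,p4,p6}} U13={{p4,p5},{p3,p4,p5}} U15={{p3,p4},{p4,p6},{p2,p4,p6},{p3,p4,p5}} U24={{p1,p2},{p1,p2,p3}} U25={{p2,p3},{p2,p6},{p1,p2,p3},{p2,p4,p6}} U34={{p1,p5}} U35={{p3,p5},{p3,p4,p5}} U45={{p1,p3},{p1,p2,p3}}
  U125={{p2,p4,p6}} U135={{p3,p4,p5}} U245={{p1,p2,p3}}
components per intersection:
  U1: {{p4},{p2,p4},{p3,p4},{p4,p5},{p4,p6},{p2,p4,p6},{p3,p4,p5}}
  U2: {{p2},{p1,p2},{p2,p3},{p2,p4},{p2,p6},{p1,p2,p3},{p2,p4,p6}}
  U3: {{p5},{p1,p5},{p3,p5},{p4,p5},{p3,p4,p5}}
  U4: {{p1},{p1,p2},{p1,p3},{p1,p5},{p1,p2,p3}}
  U5: {{p3},{p6},{p1,p3},{p2,p3},{p2,p6},{p3,p4},{p3,p5},{p3,p6},{p4,p6},{p1,p2,p3},{p2,p4,p6},{p3,p4,p5}}
  U12: {{p2,p4},{p2,p4,p6}}
  U13: {{p4,p5},{p3,p4,p5}}
  U15: {{p3,p4},{p3,p4,p5}} {{p4,p6},{p2,p4,p6}}
  U24: {{p1,p2},{p1,p2,p3}}
  U25: {{p2,p3},{p1,p2,p3}} {{p2,p6},{p2,p4,p6}}
  U34: {{p1,p5}}
  U35: {{p3,p5},{p3,p4,p5}}
  U45: {{p1,p3},{p1,p2,p3}}
  U125: {{p2,p4,p6}}
  U135: {{p3,p4,p5}}
  U245: {{p1,p2,p3}}
C dims 5,10,3; δ0: rk 4, SNF 1^4; δ1: rk 3, SNF 1^3
Ȟ^0: (5−4)−0=1 ⇒ Z
Ȟ^1: (10−3)−4=3 ⇒ Z^3
Ȟ^2: (3−0)−3=0 ⇒ 0

Ȟ^0(U;F) ≅ Z, Ȟ^1(U;F) ≅ Z^3, Ȟ^2(U;F) ≅ 0


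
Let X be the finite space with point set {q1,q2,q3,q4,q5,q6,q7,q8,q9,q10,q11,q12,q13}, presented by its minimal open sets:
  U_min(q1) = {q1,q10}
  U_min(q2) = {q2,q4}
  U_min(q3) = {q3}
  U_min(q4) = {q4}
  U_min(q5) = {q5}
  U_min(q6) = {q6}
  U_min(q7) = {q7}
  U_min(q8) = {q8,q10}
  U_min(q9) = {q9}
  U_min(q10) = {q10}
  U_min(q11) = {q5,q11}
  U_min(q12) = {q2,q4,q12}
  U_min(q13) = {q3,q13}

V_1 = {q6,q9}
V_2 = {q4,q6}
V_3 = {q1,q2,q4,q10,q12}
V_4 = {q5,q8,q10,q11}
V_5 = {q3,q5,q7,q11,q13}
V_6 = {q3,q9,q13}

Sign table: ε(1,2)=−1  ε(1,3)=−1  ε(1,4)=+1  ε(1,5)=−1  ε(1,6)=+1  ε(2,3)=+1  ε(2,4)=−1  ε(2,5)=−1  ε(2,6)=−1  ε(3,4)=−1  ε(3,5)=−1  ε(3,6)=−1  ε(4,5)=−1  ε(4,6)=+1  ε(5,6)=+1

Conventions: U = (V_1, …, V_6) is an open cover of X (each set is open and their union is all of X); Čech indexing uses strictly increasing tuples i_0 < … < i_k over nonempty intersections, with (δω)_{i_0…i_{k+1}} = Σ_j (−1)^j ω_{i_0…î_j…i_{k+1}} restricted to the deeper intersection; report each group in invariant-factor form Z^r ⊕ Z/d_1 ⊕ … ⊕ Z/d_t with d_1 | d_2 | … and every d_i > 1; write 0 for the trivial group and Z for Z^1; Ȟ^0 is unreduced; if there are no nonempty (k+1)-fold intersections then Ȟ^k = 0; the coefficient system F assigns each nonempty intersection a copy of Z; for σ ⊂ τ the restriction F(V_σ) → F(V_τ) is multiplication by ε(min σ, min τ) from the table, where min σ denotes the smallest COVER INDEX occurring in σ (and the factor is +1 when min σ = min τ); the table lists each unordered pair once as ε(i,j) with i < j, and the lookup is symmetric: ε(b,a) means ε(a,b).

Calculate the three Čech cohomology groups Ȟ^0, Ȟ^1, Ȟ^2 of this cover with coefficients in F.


nerve of the cover:
  V12={q6} V16={q9} V23={q4} V34={q10} V45={q5,q11} V56={q3,q13}
C dims 6,6; δ0: rk 6, SNF 1^5·2
Ȟ^0 = (6 − 6) − 0 = 0, so Ȟ^0 ≅ 0
Ȟ^1 = (6 − 0) − 6 = 0 plus torsion [2], so Ȟ^1 ≅ Z/2
Ȟ^2 = (0 − 0) − 0 = 0, so Ȟ^2 ≅ 0

Ȟ^0(U;F) ≅ 0, Ȟ^1(U;F) ≅ Z/2, Ȟ^2(U;F) ≅ 0
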